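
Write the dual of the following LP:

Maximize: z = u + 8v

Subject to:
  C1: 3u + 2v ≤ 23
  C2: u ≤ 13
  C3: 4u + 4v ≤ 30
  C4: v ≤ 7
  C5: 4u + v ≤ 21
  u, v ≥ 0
Minimize: z = 23y1 + 13y2 + 30y3 + 7y4 + 21y5

Subject to:
  C1: -3y1 - y2 - 4y3 - 4y5 ≤ -1
  C2: -2y1 - 4y3 - y4 - y5 ≤ -8
  y1, y2, y3, y4, y5 ≥ 0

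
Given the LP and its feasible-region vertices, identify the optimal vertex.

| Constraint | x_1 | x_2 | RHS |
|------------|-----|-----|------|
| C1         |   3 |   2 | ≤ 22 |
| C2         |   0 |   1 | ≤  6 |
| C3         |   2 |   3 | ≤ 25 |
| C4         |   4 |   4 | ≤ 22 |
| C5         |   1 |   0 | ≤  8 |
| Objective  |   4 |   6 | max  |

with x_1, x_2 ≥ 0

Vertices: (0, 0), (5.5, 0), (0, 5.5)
(0, 5.5) with z = 33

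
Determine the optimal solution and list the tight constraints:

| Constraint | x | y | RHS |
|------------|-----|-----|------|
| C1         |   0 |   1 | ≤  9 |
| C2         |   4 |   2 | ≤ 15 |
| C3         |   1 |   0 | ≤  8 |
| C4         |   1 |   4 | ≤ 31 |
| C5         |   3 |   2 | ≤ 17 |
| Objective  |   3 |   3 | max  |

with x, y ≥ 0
Optimal: x = 0, y = 7.5
Slack at optimum:
  C1: slack = 1.5
  C2: slack = 0 (binding)
  C3: slack = 8
  C4: slack = 1
  C5: slack = 2
  x ≥ 0: x = 0 (binding)
  y ≥ 0: y = 7.5
Binding constraints: C2, x ≥ 0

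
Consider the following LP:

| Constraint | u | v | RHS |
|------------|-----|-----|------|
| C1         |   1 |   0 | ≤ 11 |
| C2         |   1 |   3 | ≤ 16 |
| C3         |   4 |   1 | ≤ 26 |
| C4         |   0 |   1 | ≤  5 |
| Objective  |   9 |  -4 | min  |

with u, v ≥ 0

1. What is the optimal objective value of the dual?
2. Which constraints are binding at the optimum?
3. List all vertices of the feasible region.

1. -20 (by strong duality, equal to the primal optimum)
2. C4, u ≥ 0
3. (0, 0), (6.5, 0), (5.636, 3.455), (1, 5), (0, 5)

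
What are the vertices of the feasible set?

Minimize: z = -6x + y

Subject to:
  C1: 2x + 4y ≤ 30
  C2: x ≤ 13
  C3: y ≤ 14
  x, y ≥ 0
Each vertex is the intersection of two constraint boundaries that also satisfies all remaining constraints:
  x = 0 and y = 0 → (0, 0)
  x = 13 and y = 0 → (13, 0)
  2x + 4y = 30 and x = 13 → (13, 1)
  2x + 4y = 30 and x = 0 → (0, 7.5)

Vertices: (0, 0), (13, 0), (13, 1), (0, 7.5)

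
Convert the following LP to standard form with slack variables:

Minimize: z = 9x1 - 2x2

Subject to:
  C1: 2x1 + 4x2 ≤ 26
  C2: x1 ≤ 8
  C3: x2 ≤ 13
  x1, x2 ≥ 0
min z = 9x1 - 2x2

s.t.
  2x1 + 4x2 + s1 = 26
  x1 + s2 = 8
  x2 + s3 = 13
  x1, x2, s1, s2, s3 ≥ 0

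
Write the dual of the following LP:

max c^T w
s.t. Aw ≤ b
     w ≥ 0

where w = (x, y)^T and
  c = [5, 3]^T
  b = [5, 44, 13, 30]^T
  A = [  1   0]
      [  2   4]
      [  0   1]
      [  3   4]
Minimize: z = 5y1 + 44y2 + 13y3 + 30y4

Subject to:
  C1: -y1 - 2y2 - 3y4 ≤ -5
  C2: -4y2 - y3 - 4y4 ≤ -3
  y1, y2, y3, y4 ≥ 0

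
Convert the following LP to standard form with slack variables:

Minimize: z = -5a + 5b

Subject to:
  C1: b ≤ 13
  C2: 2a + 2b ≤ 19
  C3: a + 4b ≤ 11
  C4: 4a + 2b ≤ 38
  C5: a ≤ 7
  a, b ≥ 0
min z = -5a + 5b

s.t.
  b + s1 = 13
  2a + 2b + s2 = 19
  a + 4b + s3 = 11
  4a + 2b + s4 = 38
  a + s5 = 7
  a, b, s1, s2, s3, s4, s5 ≥ 0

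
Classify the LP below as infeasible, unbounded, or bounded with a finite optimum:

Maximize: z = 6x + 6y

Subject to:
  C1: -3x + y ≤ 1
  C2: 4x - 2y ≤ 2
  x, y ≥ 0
Feasible point: (0, 0) satisfies every constraint, so the LP is feasible.
Direction d = (1, 3): for each constraint row a, a·d ≤ 0 —
  (-3)(1) + (1)(3) = 0 ≤ 0
  (4)(1) + (-2)(3) = -2 ≤ 0
and d ≥ 0, so (0, 0) + t·d stays feasible for every t ≥ 0. Along this ray z = 6x + 6y changes by 24 per unit t, so z → +∞.

Unbounded — the objective can increase without bound over the feasible region.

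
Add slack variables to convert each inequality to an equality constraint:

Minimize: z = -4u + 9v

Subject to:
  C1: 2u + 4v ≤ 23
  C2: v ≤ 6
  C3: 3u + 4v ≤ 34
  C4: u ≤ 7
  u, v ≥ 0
min z = -4u + 9v

s.t.
  2u + 4v + s1 = 23
  v + s2 = 6
  3u + 4v + s3 = 34
  u + s4 = 7
  u, v, s1, s2, s3, s4 ≥ 0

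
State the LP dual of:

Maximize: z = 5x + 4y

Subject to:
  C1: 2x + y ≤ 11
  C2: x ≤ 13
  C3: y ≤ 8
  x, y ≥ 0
Minimize: z = 11y1 + 13y2 + 8y3

Subject to:
  C1: -2y1 - y2 ≤ -5
  C2: -y1 - y3 ≤ -4
  y1, y2, y3 ≥ 0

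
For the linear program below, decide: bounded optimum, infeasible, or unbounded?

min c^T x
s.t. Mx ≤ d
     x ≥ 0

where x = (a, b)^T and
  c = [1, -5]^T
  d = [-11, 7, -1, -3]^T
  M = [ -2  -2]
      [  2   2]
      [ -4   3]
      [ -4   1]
One constraint requires 2a + 2b ≤ 7, while the constraint -2a - 2b ≤ -11 is equivalent to 2a + 2b ≥ 11. Together they would need 11 ≤ 2a + 2b ≤ 7, which is impossible since 11 > 7. No point satisfies all constraints.

The feasible region is empty; the LP is infeasible.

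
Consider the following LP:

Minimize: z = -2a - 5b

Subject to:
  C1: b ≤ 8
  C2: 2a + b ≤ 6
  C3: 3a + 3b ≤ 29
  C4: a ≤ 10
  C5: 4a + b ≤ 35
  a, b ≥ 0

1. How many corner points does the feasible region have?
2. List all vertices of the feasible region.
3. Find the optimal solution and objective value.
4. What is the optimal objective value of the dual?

1. 3
2. (0, 0), (3, 0), (0, 6)
3. a = 0, b = 6, z = -30
4. -30 (by strong duality, equal to the primal optimum)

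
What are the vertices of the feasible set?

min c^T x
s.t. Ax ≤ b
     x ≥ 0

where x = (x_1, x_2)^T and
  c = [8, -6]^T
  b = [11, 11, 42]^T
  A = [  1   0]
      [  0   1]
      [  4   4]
Each vertex is the intersection of two constraint boundaries that also satisfies all remaining constraints:
  x_1 = 0 and x_2 = 0 → (0, 0)
  4x_1 + 4x_2 = 42 and x_2 = 0 → (10.5, 0)
  4x_1 + 4x_2 = 42 and x_1 = 0 → (0, 10.5)

Vertices: (0, 0), (10.5, 0), (0, 10.5)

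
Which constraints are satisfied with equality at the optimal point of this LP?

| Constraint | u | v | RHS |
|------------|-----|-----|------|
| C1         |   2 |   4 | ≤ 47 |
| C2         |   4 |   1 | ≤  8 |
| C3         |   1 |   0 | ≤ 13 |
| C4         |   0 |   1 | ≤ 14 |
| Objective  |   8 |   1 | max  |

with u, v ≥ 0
Optimal: u = 2, v = 0
Slack at optimum:
  C1: slack = 43
  C2: slack = 0 (binding)
  C3: slack = 11
  C4: slack = 14
  u ≥ 0: u = 2
  v ≥ 0: v = 0 (binding)
Binding constraints: C2, v ≥ 0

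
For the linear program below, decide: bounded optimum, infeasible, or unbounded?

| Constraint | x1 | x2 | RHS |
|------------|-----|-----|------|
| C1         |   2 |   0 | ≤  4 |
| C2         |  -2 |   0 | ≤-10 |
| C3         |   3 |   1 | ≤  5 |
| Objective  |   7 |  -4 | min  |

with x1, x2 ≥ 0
C1 requires 2x1 ≤ 4, while C2 (-2x1 ≤ -10) is equivalent to 2x1 ≥ 10. Together they would need 10 ≤ 2x1 ≤ 4, which is impossible since 10 > 4. No point satisfies all constraints.

Infeasible — the constraint set is empty.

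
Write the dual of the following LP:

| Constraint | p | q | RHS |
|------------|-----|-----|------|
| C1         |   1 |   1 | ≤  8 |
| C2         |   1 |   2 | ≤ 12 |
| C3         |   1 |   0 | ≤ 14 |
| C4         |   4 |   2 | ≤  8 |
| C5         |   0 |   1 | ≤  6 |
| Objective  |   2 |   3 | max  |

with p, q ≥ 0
Minimize: z = 8y1 + 12y2 + 14y3 + 8y4 + 6y5

Subject to:
  C1: -y1 - y2 - y3 - 4y4 ≤ -2
  C2: -y1 - 2y2 - 2y4 - y5 ≤ -3
  y1, y2, y3, y4, y5 ≥ 0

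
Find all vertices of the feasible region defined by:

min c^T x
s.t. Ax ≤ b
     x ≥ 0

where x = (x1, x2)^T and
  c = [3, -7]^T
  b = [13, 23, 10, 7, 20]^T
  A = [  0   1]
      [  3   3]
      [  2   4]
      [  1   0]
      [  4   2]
Each vertex is the intersection of two constraint boundaries that also satisfies all remaining constraints:
  x1 = 0 and x2 = 0 → (0, 0)
  2x1 + 4x2 = 10 and 4x1 + 2x2 = 20 → (5, 0)
  2x1 + 4x2 = 10 and x1 = 0 → (0, 2.5)

Vertices: (0, 0), (5, 0), (0, 2.5)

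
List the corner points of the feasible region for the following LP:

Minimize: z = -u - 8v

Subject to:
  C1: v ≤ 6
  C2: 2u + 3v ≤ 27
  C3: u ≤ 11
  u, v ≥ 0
Each vertex is the intersection of two constraint boundaries that also satisfies all remaining constraints:
  u = 0 and v = 0 → (0, 0)
  u = 11 and v = 0 → (11, 0)
  2u + 3v = 27 and u = 11 → (11, 1.667)
  v = 6 and 2u + 3v = 27 → (4.5, 6)
  v = 6 and u = 0 → (0, 6)

Vertices: (0, 0), (11, 0), (11, 1.667), (4.5, 6), (0, 6)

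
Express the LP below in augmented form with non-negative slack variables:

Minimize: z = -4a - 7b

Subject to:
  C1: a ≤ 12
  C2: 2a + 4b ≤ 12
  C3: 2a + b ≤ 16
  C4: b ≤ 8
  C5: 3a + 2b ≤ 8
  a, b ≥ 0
min z = -4a - 7b

s.t.
  a + s1 = 12
  2a + 4b + s2 = 12
  2a + b + s3 = 16
  b + s4 = 8
  3a + 2b + s5 = 8
  a, b, s1, s2, s3, s4, s5 ≥ 0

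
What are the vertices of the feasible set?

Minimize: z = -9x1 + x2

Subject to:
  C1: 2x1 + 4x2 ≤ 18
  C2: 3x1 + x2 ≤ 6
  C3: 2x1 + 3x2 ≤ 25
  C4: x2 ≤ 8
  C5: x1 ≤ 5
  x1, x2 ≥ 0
Each vertex is the intersection of two constraint boundaries that also satisfies all remaining constraints:
  x1 = 0 and x2 = 0 → (0, 0)
  3x1 + x2 = 6 and x2 = 0 → (2, 0)
  2x1 + 4x2 = 18 and 3x1 + x2 = 6 → (0.6, 4.2)
  2x1 + 4x2 = 18 and x1 = 0 → (0, 4.5)

Vertices: (0, 0), (2, 0), (0.6, 4.2), (0, 4.5)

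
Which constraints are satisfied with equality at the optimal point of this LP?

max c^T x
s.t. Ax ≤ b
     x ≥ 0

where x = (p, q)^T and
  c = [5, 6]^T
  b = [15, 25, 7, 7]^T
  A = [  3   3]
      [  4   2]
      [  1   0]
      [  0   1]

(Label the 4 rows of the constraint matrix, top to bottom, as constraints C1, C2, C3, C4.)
Optimal: p = 0, q = 5
Slack at optimum:
  C1: slack = 0 (binding)
  C2: slack = 15
  C3: slack = 7
  C4: slack = 2
  p ≥ 0: p = 0 (binding)
  q ≥ 0: q = 5
Binding constraints: C1, p ≥ 0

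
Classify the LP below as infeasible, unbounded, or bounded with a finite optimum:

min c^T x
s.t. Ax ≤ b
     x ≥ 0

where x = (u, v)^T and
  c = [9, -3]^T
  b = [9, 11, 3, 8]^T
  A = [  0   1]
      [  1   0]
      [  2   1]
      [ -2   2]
The point (0, 3) satisfies every constraint, so the LP is feasible; the constraints give u ≤ 11 and v ≤ 9, which with u, v ≥ 0 keep the feasible region inside a bounded box. A feasible, bounded LP attains a finite optimum at a vertex.

Feasible with finite optimum z* = -9 at (0, 3).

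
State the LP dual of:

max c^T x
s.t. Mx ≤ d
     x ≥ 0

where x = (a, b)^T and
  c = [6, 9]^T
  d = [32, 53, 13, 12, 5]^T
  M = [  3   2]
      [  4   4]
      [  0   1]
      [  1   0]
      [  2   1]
Minimize: z = 32y1 + 53y2 + 13y3 + 12y4 + 5y5

Subject to:
  C1: -3y1 - 4y2 - y4 - 2y5 ≤ -6
  C2: -2y1 - 4y2 - y3 - y5 ≤ -9
  y1, y2, y3, y4, y5 ≥ 0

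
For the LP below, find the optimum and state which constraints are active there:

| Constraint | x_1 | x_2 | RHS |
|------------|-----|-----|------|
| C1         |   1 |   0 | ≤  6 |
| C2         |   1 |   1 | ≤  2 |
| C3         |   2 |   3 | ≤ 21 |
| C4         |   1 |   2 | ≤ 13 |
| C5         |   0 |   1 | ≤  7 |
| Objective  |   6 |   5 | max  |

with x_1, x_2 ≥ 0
Optimal: x_1 = 2, x_2 = 0
Slack at optimum:
  C1: slack = 4
  C2: slack = 0 (binding)
  C3: slack = 17
  C4: slack = 11
  C5: slack = 7
  x_1 ≥ 0: x_1 = 2
  x_2 ≥ 0: x_2 = 0 (binding)
Binding constraints: C2, x_2 ≥ 0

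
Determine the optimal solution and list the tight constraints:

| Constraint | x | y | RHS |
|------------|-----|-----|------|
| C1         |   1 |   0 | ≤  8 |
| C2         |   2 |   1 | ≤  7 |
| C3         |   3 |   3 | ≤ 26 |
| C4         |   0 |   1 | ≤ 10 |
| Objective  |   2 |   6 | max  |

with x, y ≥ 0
Optimal: x = 0, y = 7
Slack at optimum:
  C1: slack = 8
  C2: slack = 0 (binding)
  C3: slack = 5
  C4: slack = 3
  x ≥ 0: x = 0 (binding)
  y ≥ 0: y = 7
Binding constraints: C2, x ≥ 0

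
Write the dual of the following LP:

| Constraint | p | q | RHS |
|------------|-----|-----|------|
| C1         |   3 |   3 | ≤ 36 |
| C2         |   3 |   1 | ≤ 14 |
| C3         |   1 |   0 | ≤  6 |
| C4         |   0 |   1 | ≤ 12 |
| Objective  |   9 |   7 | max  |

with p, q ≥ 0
Minimize: z = 36y1 + 14y2 + 6y3 + 12y4

Subject to:
  C1: -3y1 - 3y2 - y3 ≤ -9
  C2: -3y1 - y2 - y4 ≤ -7
  y1, y2, y3, y4 ≥ 0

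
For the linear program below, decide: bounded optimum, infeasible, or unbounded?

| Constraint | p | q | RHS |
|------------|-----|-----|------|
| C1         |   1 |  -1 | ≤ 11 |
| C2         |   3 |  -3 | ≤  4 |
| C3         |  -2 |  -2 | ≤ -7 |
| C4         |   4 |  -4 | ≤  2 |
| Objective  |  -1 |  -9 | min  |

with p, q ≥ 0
Feasible point: (0, 4) satisfies every constraint, so the LP is feasible.
Direction d = (0, 1): for each constraint row a, a·d ≤ 0 —
  (1)(0) + (-1)(1) = -1 ≤ 0
  (3)(0) + (-3)(1) = -3 ≤ 0
  (-2)(0) + (-2)(1) = -2 ≤ 0
  (4)(0) + (-4)(1) = -4 ≤ 0
and d ≥ 0, so (0, 4) + t·d stays feasible for every t ≥ 0. Along this ray z = -p - 9q changes by -9 per unit t, so z → −∞.

The LP is unbounded; z can be made arbitrarily small.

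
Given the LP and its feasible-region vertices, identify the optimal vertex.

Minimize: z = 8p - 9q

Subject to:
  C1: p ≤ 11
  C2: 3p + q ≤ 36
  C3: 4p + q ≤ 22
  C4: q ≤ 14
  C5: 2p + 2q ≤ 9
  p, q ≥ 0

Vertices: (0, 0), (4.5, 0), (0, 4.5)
Evaluating z = 8p - 9q at each vertex:
  (0, 0): z = 0
  (4.5, 0): z = 36
  (0, 4.5): z = -40.5

The smallest value is z = -40.5, attained at (0, 4.5).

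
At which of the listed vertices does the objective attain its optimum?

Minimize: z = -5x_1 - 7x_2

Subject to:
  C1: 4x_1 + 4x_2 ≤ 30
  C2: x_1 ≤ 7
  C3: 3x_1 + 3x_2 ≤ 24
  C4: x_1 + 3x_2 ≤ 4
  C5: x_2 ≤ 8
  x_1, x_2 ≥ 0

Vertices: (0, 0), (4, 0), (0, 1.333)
(4, 0) with z = -20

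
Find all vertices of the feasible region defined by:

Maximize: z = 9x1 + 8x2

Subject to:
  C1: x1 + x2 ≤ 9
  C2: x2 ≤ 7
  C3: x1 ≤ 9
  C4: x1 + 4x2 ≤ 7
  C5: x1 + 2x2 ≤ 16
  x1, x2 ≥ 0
Each vertex is the intersection of two constraint boundaries that also satisfies all remaining constraints:
  x1 = 0 and x2 = 0 → (0, 0)
  x1 + 4x2 = 7 and x2 = 0 → (7, 0)
  x1 + 4x2 = 7 and x1 = 0 → (0, 1.75)

Vertices: (0, 0), (7, 0), (0, 1.75)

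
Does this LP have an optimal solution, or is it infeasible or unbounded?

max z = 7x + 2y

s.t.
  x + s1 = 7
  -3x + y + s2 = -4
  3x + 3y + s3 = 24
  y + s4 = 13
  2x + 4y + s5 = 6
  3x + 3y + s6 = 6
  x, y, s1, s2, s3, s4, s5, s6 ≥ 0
The point (2, 0) satisfies every constraint, so the LP is feasible; the constraints give x ≤ 7 and y ≤ 13, which with x, y ≥ 0 keep the feasible region inside a bounded box. A feasible, bounded LP attains a finite optimum at a vertex.

The LP has an optimal solution: (2, 0) with z = 14.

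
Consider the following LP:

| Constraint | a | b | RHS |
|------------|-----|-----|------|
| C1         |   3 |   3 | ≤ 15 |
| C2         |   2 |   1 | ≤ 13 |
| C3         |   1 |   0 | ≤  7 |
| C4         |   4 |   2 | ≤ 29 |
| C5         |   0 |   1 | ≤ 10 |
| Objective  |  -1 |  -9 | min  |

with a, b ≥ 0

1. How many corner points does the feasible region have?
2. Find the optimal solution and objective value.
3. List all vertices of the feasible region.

1. 3
2. a = 0, b = 5, z = -45
3. (0, 0), (5, 0), (0, 5)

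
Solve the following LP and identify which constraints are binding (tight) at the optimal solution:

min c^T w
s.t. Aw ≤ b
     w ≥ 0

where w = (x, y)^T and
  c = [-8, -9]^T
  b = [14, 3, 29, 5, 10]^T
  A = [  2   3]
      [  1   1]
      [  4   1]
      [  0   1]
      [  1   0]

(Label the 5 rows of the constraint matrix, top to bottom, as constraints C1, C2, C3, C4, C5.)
Optimal: x = 0, y = 3
Slack at optimum:
  C1: slack = 5
  C2: slack = 0 (binding)
  C3: slack = 26
  C4: slack = 2
  C5: slack = 10
  x ≥ 0: x = 0 (binding)
  y ≥ 0: y = 3
Binding constraints: C2, x ≥ 0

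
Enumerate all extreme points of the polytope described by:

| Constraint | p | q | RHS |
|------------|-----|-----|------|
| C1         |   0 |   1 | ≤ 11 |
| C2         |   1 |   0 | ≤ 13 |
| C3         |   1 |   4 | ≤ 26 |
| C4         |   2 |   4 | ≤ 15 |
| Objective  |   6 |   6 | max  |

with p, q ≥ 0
Each vertex is the intersection of two constraint boundaries that also satisfies all remaining constraints:
  p = 0 and q = 0 → (0, 0)
  2p + 4q = 15 and q = 0 → (7.5, 0)
  2p + 4q = 15 and p = 0 → (0, 3.75)

Vertices: (0, 0), (7.5, 0), (0, 3.75)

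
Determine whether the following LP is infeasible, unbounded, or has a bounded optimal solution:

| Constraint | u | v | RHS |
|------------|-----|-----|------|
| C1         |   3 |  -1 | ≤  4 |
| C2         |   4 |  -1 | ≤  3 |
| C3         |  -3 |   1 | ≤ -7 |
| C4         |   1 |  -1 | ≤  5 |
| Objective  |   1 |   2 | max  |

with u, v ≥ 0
C1 requires 3u - v ≤ 4, while C3 (-3u + v ≤ -7) is equivalent to 3u - v ≥ 7. Together they would need 7 ≤ 3u - v ≤ 4, which is impossible since 7 > 4. No point satisfies all constraints.

The feasible region is empty; the LP is infeasible.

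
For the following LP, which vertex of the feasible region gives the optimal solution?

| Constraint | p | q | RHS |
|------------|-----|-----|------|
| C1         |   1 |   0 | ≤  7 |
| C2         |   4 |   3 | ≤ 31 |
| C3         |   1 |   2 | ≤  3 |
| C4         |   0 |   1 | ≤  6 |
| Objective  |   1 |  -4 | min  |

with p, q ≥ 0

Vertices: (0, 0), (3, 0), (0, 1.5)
Evaluating z = p - 4q at each vertex:
  (0, 0): z = 0
  (3, 0): z = 3
  (0, 1.5): z = -6

The smallest value is z = -6, attained at (0, 1.5).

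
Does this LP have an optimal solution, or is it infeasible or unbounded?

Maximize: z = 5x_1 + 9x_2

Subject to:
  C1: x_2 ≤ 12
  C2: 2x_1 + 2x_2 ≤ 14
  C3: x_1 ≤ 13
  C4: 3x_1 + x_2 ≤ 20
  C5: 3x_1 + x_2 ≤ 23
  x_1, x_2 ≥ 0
The point (0, 7) satisfies every constraint, so the LP is feasible; the constraints give x_1 ≤ 13 and x_2 ≤ 12, which with x_1, x_2 ≥ 0 keep the feasible region inside a bounded box. A feasible, bounded LP attains a finite optimum at a vertex.

Evaluating z = 5x_1 + 9x_2 at each vertex:
  (0, 0): z = 0
  (6.667, 0): z = 33.33
  (6.5, 0.5): z = 37
  (0, 7): z = 63

Feasible with finite optimum z* = 63 at (0, 7).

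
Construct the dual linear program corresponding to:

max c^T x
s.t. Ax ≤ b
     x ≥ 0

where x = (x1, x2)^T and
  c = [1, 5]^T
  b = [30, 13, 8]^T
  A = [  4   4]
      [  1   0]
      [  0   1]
Minimize: z = 30y1 + 13y2 + 8y3

Subject to:
  C1: -4y1 - y2 ≤ -1
  C2: -4y1 - y3 ≤ -5
  y1, y2, y3 ≥ 0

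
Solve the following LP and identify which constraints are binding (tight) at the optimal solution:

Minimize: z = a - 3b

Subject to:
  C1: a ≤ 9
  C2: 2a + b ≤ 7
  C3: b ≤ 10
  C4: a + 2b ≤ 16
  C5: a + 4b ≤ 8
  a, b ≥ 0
Optimal: a = 0, b = 2
Binding: C5, a ≥ 0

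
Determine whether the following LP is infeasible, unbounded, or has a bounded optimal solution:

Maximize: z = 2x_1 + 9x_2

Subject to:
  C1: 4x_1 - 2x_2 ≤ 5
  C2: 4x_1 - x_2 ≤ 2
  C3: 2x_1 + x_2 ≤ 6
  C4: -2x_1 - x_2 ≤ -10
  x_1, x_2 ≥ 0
C3 requires 2x_1 + x_2 ≤ 6, while C4 (-2x_1 - x_2 ≤ -10) is equivalent to 2x_1 + x_2 ≥ 10. Together they would need 10 ≤ 2x_1 + x_2 ≤ 6, which is impossible since 10 > 6. No point satisfies all constraints.

The feasible region is empty; the LP is infeasible.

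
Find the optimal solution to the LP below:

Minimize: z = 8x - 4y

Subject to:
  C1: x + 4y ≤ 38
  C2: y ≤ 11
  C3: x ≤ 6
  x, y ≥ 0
x = 0, y = 9.5, z = -38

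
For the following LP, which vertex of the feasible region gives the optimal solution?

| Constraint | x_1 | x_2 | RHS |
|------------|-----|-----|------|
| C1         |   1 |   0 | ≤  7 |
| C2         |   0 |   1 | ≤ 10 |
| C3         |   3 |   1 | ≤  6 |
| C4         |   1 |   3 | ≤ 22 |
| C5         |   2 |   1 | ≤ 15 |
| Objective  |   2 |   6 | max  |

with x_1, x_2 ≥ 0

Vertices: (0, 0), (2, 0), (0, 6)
Evaluating z = 2x_1 + 6x_2 at each vertex:
  (0, 0): z = 0
  (2, 0): z = 4
  (0, 6): z = 36

The largest value is z = 36, attained at (0, 6).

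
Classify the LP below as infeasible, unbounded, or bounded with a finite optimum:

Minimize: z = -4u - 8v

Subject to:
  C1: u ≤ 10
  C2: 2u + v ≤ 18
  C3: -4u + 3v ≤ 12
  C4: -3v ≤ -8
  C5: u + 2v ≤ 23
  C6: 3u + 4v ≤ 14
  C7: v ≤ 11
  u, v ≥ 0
The point (0, 3.5) satisfies every constraint, so the LP is feasible; the constraints give u ≤ 10 and v ≤ 11, which with u, v ≥ 0 keep the feasible region inside a bounded box. A feasible, bounded LP attains a finite optimum at a vertex.

The LP has an optimal solution: (0, 3.5) with z = -28.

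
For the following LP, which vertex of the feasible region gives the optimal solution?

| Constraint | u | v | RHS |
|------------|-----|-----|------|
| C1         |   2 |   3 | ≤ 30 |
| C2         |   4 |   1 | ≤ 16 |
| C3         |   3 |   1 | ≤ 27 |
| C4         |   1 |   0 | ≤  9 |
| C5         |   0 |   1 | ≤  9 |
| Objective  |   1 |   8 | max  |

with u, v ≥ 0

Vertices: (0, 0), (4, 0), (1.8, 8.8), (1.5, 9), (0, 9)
Evaluating z = u + 8v at each vertex:
  (0, 0): z = 0
  (4, 0): z = 4
  (1.8, 8.8): z = 72.2
  (1.5, 9): z = 73.5
  (0, 9): z = 72

The largest value is z = 73.5, attained at (1.5, 9).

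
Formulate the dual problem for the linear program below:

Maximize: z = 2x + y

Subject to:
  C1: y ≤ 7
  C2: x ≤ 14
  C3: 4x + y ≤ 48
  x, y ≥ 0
Minimize: z = 7y1 + 14y2 + 48y3

Subject to:
  C1: -y2 - 4y3 ≤ -2
  C2: -y1 - y3 ≤ -1
  y1, y2, y3 ≥ 0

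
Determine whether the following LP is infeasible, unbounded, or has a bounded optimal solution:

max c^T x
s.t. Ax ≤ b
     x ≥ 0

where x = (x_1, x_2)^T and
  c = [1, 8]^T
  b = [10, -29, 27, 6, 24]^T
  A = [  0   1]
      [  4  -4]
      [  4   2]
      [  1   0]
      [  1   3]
The point (0, 8) satisfies every constraint, so the LP is feasible; the constraints give x_1 ≤ 6 and x_2 ≤ 10, which with x_1, x_2 ≥ 0 keep the feasible region inside a bounded box. A feasible, bounded LP attains a finite optimum at a vertex.

Feasible with finite optimum z* = 64 at (0, 8).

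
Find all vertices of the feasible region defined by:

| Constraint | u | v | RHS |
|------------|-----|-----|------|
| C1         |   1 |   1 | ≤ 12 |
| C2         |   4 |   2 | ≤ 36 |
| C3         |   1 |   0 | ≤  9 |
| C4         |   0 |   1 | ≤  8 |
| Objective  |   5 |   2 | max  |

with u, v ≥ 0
Each vertex is the intersection of two constraint boundaries that also satisfies all remaining constraints:
  u = 0 and v = 0 → (0, 0)
  4u + 2v = 36 and u = 9 → (9, 0)
  u + v = 12 and 4u + 2v = 36 → (6, 6)
  u + v = 12 and v = 8 → (4, 8)
  v = 8 and u = 0 → (0, 8)

Vertices: (0, 0), (9, 0), (6, 6), (4, 8), (0, 8)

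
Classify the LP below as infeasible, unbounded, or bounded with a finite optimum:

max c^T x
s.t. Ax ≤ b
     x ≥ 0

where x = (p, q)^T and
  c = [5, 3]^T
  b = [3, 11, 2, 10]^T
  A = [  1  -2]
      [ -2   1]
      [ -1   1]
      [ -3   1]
Feasible point: (0, 0) satisfies every constraint, so the LP is feasible.
Direction d = (1, 1): for each constraint row a, a·d ≤ 0 —
  (1)(1) + (-2)(1) = -1 ≤ 0
  (-2)(1) + (1)(1) = -1 ≤ 0
  (-1)(1) + (1)(1) = 0 ≤ 0
  (-3)(1) + (1)(1) = -2 ≤ 0
and d ≥ 0, so (0, 0) + t·d stays feasible for every t ≥ 0. Along this ray z = 5p + 3q changes by 8 per unit t, so z → +∞.

Unbounded — the objective can increase without bound over the feasible region.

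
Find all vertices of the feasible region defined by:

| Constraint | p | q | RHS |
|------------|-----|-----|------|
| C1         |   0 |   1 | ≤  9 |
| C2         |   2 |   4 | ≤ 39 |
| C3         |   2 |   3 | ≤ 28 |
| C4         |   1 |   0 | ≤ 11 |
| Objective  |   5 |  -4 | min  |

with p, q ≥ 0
Each vertex is the intersection of two constraint boundaries that also satisfies all remaining constraints:
  p = 0 and q = 0 → (0, 0)
  p = 11 and q = 0 → (11, 0)
  2p + 3q = 28 and p = 11 → (11, 2)
  q = 9 and 2p + 3q = 28 → (0.5, 9)
  q = 9 and p = 0 → (0, 9)

Vertices: (0, 0), (11, 0), (11, 2), (0.5, 9), (0, 9)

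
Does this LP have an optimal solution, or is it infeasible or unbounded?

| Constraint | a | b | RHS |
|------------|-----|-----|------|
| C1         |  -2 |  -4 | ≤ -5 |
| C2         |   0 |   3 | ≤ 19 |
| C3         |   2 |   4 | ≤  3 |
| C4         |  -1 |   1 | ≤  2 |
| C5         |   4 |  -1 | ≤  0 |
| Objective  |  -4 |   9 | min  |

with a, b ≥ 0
C3 requires 2a + 4b ≤ 3, while C1 (-2a - 4b ≤ -5) is equivalent to 2a + 4b ≥ 5. Together they would need 5 ≤ 2a + 4b ≤ 3, which is impossible since 5 > 3. No point satisfies all constraints.

The feasible region is empty; the LP is infeasible.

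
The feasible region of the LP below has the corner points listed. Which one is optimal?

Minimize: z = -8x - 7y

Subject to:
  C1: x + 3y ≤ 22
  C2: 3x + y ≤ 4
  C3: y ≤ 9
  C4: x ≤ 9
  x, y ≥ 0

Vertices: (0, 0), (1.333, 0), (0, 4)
(0, 4) with z = -28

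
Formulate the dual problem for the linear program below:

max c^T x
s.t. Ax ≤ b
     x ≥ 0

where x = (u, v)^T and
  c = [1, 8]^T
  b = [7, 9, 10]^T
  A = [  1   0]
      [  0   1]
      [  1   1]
Minimize: z = 7y1 + 9y2 + 10y3

Subject to:
  C1: -y1 - y3 ≤ -1
  C2: -y2 - y3 ≤ -8
  y1, y2, y3 ≥ 0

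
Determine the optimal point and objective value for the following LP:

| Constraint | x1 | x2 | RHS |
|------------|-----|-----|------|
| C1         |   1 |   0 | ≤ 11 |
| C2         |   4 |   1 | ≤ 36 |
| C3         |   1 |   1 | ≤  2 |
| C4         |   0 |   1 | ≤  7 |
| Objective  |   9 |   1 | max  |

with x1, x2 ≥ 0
Each vertex is the intersection of two constraint boundaries that also satisfies all remaining constraints:
  x1 = 0 and x2 = 0 → (0, 0)
  x1 + x2 = 2 and x2 = 0 → (2, 0)
  x1 + x2 = 2 and x1 = 0 → (0, 2)

Evaluating z = 9x1 + x2 at each vertex:
  (0, 0): z = 0
  (2, 0): z = 18
  (0, 2): z = 2

The maximum is at (2, 0) with z = 18.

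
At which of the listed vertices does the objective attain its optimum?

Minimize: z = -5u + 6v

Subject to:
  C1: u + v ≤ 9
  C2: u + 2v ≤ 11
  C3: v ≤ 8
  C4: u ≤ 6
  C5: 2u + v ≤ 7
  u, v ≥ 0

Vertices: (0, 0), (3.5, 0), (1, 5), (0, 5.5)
Evaluating z = -5u + 6v at each vertex:
  (0, 0): z = 0
  (3.5, 0): z = -17.5
  (1, 5): z = 25
  (0, 5.5): z = 33

The smallest value is z = -17.5, attained at (3.5, 0).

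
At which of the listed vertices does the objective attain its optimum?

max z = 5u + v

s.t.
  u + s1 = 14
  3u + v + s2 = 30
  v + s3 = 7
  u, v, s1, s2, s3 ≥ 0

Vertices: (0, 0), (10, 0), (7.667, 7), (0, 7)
Evaluating z = 5u + v at each vertex:
  (0, 0): z = 0
  (10, 0): z = 50
  (7.667, 7): z = 45.33
  (0, 7): z = 7

The largest value is z = 50, attained at (10, 0).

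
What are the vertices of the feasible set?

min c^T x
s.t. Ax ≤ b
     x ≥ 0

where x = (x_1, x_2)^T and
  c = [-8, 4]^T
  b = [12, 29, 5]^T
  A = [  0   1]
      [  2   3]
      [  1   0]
Each vertex is the intersection of two constraint boundaries that also satisfies all remaining constraints:
  x_1 = 0 and x_2 = 0 → (0, 0)
  x_1 = 5 and x_2 = 0 → (5, 0)
  2x_1 + 3x_2 = 29 and x_1 = 5 → (5, 6.333)
  2x_1 + 3x_2 = 29 and x_1 = 0 → (0, 9.667)

Vertices: (0, 0), (5, 0), (5, 6.333), (0, 9.667)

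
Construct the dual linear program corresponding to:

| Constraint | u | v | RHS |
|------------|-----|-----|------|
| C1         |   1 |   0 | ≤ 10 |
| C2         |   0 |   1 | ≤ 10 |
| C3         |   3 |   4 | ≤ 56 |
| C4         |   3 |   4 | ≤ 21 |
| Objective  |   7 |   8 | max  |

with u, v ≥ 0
Minimize: z = 10y1 + 10y2 + 56y3 + 21y4

Subject to:
  C1: -y1 - 3y3 - 3y4 ≤ -7
  C2: -y2 - 4y3 - 4y4 ≤ -8
  y1, y2, y3, y4 ≥ 0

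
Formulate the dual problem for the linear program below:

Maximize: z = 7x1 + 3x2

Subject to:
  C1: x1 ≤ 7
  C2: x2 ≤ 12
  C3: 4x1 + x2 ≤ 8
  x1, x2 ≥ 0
Minimize: z = 7y1 + 12y2 + 8y3

Subject to:
  C1: -y1 - 4y3 ≤ -7
  C2: -y2 - y3 ≤ -3
  y1, y2, y3 ≥ 0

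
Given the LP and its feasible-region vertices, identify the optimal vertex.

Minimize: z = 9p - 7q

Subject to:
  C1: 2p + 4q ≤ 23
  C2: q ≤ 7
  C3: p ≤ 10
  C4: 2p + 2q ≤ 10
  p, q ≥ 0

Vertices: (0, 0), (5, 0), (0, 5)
(0, 5) with z = -35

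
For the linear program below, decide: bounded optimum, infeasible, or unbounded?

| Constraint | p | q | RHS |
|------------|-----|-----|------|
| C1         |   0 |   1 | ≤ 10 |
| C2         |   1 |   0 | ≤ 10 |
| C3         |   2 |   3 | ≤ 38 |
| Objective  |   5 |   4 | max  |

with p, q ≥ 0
The point (10, 6) satisfies every constraint, so the LP is feasible; the constraints give p ≤ 10 and q ≤ 10, which with p, q ≥ 0 keep the feasible region inside a bounded box. A feasible, bounded LP attains a finite optimum at a vertex.

Bounded optimum: z* = 74 at (10, 6).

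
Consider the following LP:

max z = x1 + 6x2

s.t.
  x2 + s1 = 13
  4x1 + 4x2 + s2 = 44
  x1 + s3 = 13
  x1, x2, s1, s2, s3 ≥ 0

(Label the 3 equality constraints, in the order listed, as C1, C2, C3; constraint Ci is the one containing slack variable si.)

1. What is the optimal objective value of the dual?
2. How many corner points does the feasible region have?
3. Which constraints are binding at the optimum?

1. 66 (by strong duality, equal to the primal optimum)
2. 3
3. C2, x1 ≥ 0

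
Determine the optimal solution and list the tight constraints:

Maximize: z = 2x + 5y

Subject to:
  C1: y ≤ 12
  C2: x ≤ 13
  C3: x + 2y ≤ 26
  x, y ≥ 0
Optimal: x = 2, y = 12
Binding: C1, C3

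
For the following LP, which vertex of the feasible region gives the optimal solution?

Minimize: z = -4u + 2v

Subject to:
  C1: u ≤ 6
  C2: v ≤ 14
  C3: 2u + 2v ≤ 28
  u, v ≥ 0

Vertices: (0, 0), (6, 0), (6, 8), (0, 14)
Evaluating z = -4u + 2v at each vertex:
  (0, 0): z = 0
  (6, 0): z = -24
  (6, 8): z = -8
  (0, 14): z = 28

The smallest value is z = -24, attained at (6, 0).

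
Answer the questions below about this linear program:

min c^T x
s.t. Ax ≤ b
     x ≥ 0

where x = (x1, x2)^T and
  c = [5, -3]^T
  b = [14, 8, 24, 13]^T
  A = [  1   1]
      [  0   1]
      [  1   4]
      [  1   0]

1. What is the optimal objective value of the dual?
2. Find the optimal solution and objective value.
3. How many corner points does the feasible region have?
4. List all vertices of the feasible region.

1. -18 (by strong duality, equal to the primal optimum)
2. x1 = 0, x2 = 6, z = -18
3. 5
4. (0, 0), (13, 0), (13, 1), (10.67, 3.333), (0, 6)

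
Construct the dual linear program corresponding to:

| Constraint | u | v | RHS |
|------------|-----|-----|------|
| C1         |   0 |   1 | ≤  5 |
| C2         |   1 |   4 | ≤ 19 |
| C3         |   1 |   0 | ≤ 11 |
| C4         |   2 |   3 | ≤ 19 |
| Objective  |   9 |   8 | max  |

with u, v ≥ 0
Minimize: z = 5y1 + 19y2 + 11y3 + 19y4

Subject to:
  C1: -y2 - y3 - 2y4 ≤ -9
  C2: -y1 - 4y2 - 3y4 ≤ -8
  y1, y2, y3, y4 ≥ 0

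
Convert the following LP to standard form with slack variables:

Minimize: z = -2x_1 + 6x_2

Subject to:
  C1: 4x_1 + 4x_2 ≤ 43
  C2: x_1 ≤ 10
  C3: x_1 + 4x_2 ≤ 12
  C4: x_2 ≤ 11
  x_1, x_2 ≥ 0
min z = -2x_1 + 6x_2

s.t.
  4x_1 + 4x_2 + s1 = 43
  x_1 + s2 = 10
  x_1 + 4x_2 + s3 = 12
  x_2 + s4 = 11
  x_1, x_2, s1, s2, s3, s4 ≥ 0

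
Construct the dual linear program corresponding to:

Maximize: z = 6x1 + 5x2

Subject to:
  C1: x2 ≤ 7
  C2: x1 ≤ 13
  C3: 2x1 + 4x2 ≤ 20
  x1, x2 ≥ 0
Minimize: z = 7y1 + 13y2 + 20y3

Subject to:
  C1: -y2 - 2y3 ≤ -6
  C2: -y1 - 4y3 ≤ -5
  y1, y2, y3 ≥ 0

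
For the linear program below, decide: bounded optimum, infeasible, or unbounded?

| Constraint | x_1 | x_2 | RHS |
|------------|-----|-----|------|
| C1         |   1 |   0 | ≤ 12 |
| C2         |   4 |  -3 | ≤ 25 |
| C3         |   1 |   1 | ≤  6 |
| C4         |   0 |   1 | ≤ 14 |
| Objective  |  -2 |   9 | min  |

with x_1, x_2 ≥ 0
The point (6, 0) satisfies every constraint, so the LP is feasible; the constraints give x_1 ≤ 12 and x_2 ≤ 14, which with x_1, x_2 ≥ 0 keep the feasible region inside a bounded box. A feasible, bounded LP attains a finite optimum at a vertex.

Bounded optimum: z* = -12 at (6, 0).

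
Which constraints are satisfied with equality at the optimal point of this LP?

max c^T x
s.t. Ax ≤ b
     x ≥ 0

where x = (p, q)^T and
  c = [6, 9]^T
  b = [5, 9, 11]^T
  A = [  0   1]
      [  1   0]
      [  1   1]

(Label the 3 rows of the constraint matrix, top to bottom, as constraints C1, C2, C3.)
Optimal: p = 6, q = 5
Slack at optimum:
  C1: slack = 0 (binding)
  C2: slack = 3
  C3: slack = 0 (binding)
  p ≥ 0: p = 6
  q ≥ 0: q = 5
Binding constraints: C1, C3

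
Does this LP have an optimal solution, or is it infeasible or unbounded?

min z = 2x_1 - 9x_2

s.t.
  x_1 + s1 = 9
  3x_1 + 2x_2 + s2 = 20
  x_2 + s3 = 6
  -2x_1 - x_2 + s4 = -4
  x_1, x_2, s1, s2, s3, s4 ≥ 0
The point (0, 6) satisfies every constraint, so the LP is feasible; the constraints give x_1 ≤ 9 and x_2 ≤ 6, which with x_1, x_2 ≥ 0 keep the feasible region inside a bounded box. A feasible, bounded LP attains a finite optimum at a vertex.

Evaluating z = 2x_1 - 9x_2 at each vertex:
  (2, 0): z = 4
  (6.667, 0): z = 13.33
  (2.667, 6): z = -48.67
  (0, 6): z = -54
  (0, 4): z = -36

The LP has an optimal solution: (0, 6) with z = -54.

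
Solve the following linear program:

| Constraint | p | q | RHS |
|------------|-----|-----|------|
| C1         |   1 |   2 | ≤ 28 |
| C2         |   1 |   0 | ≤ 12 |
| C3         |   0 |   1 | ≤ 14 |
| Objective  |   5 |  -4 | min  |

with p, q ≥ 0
Each vertex is the intersection of two constraint boundaries that also satisfies all remaining constraints:
  p = 0 and q = 0 → (0, 0)
  p = 12 and q = 0 → (12, 0)
  p + 2q = 28 and p = 12 → (12, 8)
  p + 2q = 28 and q = 14 → (0, 14)

Evaluating z = 5p - 4q at each vertex:
  (0, 0): z = 0
  (12, 0): z = 60
  (12, 8): z = 28
  (0, 14): z = -56

The minimum is at (0, 14) with z = -56.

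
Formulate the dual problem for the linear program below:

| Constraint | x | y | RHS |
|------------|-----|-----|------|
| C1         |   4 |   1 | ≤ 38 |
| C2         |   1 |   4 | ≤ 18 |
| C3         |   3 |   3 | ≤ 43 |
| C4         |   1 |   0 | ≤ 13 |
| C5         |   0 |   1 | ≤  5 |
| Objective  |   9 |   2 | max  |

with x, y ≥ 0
Minimize: z = 38y1 + 18y2 + 43y3 + 13y4 + 5y5

Subject to:
  C1: -4y1 - y2 - 3y3 - y4 ≤ -9
  C2: -y1 - 4y2 - 3y3 - y5 ≤ -2
  y1, y2, y3, y4, y5 ≥ 0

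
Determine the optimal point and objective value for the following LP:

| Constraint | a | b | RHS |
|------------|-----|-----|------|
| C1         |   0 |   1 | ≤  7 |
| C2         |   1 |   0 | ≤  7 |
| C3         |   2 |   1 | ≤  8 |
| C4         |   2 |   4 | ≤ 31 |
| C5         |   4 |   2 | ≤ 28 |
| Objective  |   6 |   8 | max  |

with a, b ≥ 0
Each vertex is the intersection of two constraint boundaries that also satisfies all remaining constraints:
  a = 0 and b = 0 → (0, 0)
  2a + b = 8 and b = 0 → (4, 0)
  b = 7 and 2a + b = 8 → (0.5, 7)
  b = 7 and a = 0 → (0, 7)

Evaluating z = 6a + 8b at each vertex:
  (0, 0): z = 0
  (4, 0): z = 24
  (0.5, 7): z = 59
  (0, 7): z = 56

The maximum is at (0.5, 7) with z = 59.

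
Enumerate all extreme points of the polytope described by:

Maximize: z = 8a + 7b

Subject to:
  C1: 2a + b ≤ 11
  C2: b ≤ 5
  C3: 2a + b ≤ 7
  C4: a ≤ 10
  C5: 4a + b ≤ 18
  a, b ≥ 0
Each vertex is the intersection of two constraint boundaries that also satisfies all remaining constraints:
  a = 0 and b = 0 → (0, 0)
  2a + b = 7 and b = 0 → (3.5, 0)
  b = 5 and 2a + b = 7 → (1, 5)
  b = 5 and a = 0 → (0, 5)

Vertices: (0, 0), (3.5, 0), (1, 5), (0, 5)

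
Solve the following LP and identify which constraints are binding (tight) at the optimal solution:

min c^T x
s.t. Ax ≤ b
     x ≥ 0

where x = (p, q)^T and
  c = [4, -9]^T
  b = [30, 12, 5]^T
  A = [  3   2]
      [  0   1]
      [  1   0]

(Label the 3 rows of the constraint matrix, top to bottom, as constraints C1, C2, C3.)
Optimal: p = 0, q = 12
Slack at optimum:
  C1: slack = 6
  C2: slack = 0 (binding)
  C3: slack = 5
  p ≥ 0: p = 0 (binding)
  q ≥ 0: q = 12
Binding constraints: C2, p ≥ 0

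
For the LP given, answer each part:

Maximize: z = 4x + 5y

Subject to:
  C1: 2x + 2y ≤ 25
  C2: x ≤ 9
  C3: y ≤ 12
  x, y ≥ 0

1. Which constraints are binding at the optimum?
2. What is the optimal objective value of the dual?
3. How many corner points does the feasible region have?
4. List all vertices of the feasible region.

1. C1, C3
2. 62 (by strong duality, equal to the primal optimum)
3. 5
4. (0, 0), (9, 0), (9, 3.5), (0.5, 12), (0, 12)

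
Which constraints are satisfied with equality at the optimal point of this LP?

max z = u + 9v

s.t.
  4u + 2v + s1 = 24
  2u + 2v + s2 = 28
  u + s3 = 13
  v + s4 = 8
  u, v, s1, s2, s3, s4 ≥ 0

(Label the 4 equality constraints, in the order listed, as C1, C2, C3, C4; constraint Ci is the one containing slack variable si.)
Optimal: u = 2, v = 8
Binding: C1, C4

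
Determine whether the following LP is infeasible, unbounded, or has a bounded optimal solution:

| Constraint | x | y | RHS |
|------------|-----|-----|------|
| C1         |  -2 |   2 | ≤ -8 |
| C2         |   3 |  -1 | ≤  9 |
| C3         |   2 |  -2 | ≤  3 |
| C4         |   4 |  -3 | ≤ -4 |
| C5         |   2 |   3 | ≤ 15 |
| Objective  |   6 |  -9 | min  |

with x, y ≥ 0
C3 requires 2x - 2y ≤ 3, while C1 (-2x + 2y ≤ -8) is equivalent to 2x - 2y ≥ 8. Together they would need 8 ≤ 2x - 2y ≤ 3, which is impossible since 8 > 3. No point satisfies all constraints.

The feasible region is empty; the LP is infeasible.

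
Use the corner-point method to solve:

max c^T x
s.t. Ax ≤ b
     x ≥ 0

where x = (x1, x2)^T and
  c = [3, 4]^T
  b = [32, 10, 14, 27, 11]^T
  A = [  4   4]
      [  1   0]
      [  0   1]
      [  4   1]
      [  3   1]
Each vertex is the intersection of two constraint boundaries that also satisfies all remaining constraints:
  x1 = 0 and x2 = 0 → (0, 0)
  3x1 + x2 = 11 and x2 = 0 → (3.667, 0)
  4x1 + 4x2 = 32 and 3x1 + x2 = 11 → (1.5, 6.5)
  4x1 + 4x2 = 32 and x1 = 0 → (0, 8)

Evaluating z = 3x1 + 4x2 at each vertex:
  (0, 0): z = 0
  (3.667, 0): z = 11
  (1.5, 6.5): z = 30.5
  (0, 8): z = 32

The maximum is at (0, 8) with z = 32.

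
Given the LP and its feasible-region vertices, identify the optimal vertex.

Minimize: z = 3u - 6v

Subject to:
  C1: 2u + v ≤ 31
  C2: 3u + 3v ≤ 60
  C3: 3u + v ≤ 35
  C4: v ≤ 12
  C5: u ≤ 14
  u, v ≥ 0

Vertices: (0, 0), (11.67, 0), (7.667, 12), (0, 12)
Evaluating z = 3u - 6v at each vertex:
  (0, 0): z = 0
  (11.67, 0): z = 35
  (7.667, 12): z = -49
  (0, 12): z = -72

The smallest value is z = -72, attained at (0, 12).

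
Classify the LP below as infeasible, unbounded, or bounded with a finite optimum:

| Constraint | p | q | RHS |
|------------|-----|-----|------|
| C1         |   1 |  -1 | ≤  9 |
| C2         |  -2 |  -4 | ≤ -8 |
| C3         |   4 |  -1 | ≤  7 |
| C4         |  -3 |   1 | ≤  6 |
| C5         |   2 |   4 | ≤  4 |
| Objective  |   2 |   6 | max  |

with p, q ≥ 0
C5 requires 2p + 4q ≤ 4, while C2 (-2p - 4q ≤ -8) is equivalent to 2p + 4q ≥ 8. Together they would need 8 ≤ 2p + 4q ≤ 4, which is impossible since 8 > 4. No point satisfies all constraints.

Infeasible — the constraint set is empty.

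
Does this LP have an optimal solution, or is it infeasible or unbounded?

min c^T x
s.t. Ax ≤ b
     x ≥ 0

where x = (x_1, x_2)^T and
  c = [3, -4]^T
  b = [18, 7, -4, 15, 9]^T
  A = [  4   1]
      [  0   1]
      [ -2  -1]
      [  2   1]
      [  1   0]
The point (0, 7) satisfies every constraint, so the LP is feasible; the constraints give x_1 ≤ 9 and x_2 ≤ 7, which with x_1, x_2 ≥ 0 keep the feasible region inside a bounded box. A feasible, bounded LP attains a finite optimum at a vertex.

Evaluating z = 3x_1 - 4x_2 at each vertex:
  (2, 0): z = 6
  (4.5, 0): z = 13.5
  (2.75, 7): z = -19.75
  (0, 7): z = -28
  (0, 4): z = -16

Bounded optimum: z* = -28 at (0, 7).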